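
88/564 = 22/141 = 0.16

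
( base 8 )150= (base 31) 3b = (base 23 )4c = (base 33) 35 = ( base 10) 104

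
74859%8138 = 1617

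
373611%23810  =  16461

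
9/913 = 9/913 = 0.01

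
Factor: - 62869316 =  - 2^2*67^1*234587^1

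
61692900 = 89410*690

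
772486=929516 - 157030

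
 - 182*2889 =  - 525798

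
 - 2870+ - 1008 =  -  3878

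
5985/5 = 1197 = 1197.00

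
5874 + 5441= 11315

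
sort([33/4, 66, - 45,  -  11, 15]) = [-45, - 11,33/4, 15, 66 ] 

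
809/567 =809/567 = 1.43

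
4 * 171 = 684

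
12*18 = 216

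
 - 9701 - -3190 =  - 6511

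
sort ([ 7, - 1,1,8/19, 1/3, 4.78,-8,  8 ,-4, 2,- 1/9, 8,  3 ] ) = [  -  8,-4, - 1, - 1/9,  1/3,8/19,1, 2,  3,4.78,  7, 8,8] 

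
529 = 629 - 100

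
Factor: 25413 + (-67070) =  - 41657 = -7^1*11^1  *  541^1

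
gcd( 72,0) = 72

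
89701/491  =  182+339/491 = 182.69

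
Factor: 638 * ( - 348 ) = -222024=- 2^3*3^1*11^1 *29^2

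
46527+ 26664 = 73191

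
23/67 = 23/67 = 0.34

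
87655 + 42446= 130101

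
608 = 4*152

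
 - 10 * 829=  - 8290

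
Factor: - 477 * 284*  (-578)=2^3*3^2*17^2 * 53^1* 71^1= 78300504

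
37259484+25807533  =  63067017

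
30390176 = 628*48392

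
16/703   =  16/703  =  0.02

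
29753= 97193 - 67440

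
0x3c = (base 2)111100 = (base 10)60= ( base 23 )2e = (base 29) 22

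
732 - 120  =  612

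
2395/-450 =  - 6+61/90 = -  5.32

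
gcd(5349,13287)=3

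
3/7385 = 3/7385 = 0.00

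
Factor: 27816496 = 2^4*97^1 * 17923^1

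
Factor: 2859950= 2^1* 5^2 * 47^1*1217^1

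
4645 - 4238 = 407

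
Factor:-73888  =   - 2^5*2309^1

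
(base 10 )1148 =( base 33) 11q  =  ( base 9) 1515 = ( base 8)2174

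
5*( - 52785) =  - 263925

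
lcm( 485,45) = 4365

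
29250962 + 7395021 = 36645983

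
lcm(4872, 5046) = 141288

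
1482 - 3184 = -1702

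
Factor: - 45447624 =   -  2^3*3^2 *331^1*1907^1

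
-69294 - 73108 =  - 142402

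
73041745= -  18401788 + 91443533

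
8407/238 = 35 + 11/34 =35.32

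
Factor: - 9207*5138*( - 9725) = 2^1 *3^3*5^2*7^1 *11^1*31^1*367^1*389^1 = 460046629350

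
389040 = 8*48630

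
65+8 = 73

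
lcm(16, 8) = 16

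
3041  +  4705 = 7746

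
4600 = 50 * 92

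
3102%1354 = 394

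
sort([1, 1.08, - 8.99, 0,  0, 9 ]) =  [ - 8.99, 0, 0, 1, 1.08 , 9 ]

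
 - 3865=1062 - 4927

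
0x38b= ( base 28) 14b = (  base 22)1J5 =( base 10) 907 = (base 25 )1B7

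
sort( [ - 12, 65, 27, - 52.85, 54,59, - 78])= [ - 78, - 52.85, - 12, 27,54,59,65]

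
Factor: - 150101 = - 7^1*41^1*523^1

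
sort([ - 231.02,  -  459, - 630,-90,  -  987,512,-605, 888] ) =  [ - 987, - 630,-605,-459,-231.02,-90, 512, 888]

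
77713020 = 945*82236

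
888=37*24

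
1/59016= 1/59016= 0.00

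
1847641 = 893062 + 954579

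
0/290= 0 = 0.00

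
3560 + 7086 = 10646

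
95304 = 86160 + 9144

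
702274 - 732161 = - 29887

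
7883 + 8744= 16627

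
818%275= 268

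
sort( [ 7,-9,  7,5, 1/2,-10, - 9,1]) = [ - 10,  -  9, - 9,1/2,1,5, 7, 7]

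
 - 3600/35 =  - 720/7 = - 102.86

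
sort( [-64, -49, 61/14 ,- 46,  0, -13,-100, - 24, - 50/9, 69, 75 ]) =[ - 100, - 64,  -  49, -46,- 24,  -  13 , - 50/9,0,  61/14,69,  75 ]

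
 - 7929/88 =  - 91 + 79/88=- 90.10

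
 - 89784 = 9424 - 99208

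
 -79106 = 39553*(-2)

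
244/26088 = 61/6522 = 0.01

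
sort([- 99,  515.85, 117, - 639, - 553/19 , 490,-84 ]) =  [ - 639, - 99, - 84, - 553/19, 117,490, 515.85]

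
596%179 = 59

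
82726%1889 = 1499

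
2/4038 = 1/2019 = 0.00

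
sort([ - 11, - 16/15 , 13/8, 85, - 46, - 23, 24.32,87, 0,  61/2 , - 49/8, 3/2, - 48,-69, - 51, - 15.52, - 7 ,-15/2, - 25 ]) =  [ - 69, - 51, - 48, - 46, - 25 , - 23,-15.52, - 11,-15/2, - 7, - 49/8, - 16/15, 0, 3/2, 13/8,24.32 , 61/2, 85, 87]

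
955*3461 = 3305255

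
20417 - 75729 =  - 55312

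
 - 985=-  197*5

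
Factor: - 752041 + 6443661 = 2^2 *5^1*11^1 * 41^1* 631^1=5691620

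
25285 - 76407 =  - 51122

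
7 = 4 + 3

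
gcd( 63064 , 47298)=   15766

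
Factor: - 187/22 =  - 2^(- 1)*17^1  =  -17/2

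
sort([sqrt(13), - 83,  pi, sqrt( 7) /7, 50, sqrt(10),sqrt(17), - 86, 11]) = [ - 86,  -  83, sqrt(7) /7 , pi,  sqrt( 10 ), sqrt( 13 ), sqrt( 17 ),11,  50 ] 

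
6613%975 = 763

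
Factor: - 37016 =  - 2^3*7^1*661^1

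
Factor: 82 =2^1*41^1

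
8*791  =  6328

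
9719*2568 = 24958392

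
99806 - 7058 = 92748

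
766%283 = 200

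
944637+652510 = 1597147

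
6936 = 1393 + 5543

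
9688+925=10613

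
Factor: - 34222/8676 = - 71/18 = - 2^( - 1)*3^( - 2)*71^1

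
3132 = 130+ 3002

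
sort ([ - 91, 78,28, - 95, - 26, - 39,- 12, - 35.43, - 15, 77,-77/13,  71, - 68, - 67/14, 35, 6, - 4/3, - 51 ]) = [- 95, - 91 , - 68, - 51, - 39  , - 35.43, - 26, - 15, - 12 , - 77/13,  -  67/14,-4/3, 6  ,  28,35, 71,77,  78]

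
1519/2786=217/398  =  0.55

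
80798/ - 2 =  - 40399 + 0/1= - 40399.00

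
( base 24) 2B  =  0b111011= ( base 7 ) 113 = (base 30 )1t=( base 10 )59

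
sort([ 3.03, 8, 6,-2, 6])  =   [ - 2, 3.03 , 6 , 6,  8 ] 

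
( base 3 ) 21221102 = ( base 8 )13235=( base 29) 6pi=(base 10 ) 5789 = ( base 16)169d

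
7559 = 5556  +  2003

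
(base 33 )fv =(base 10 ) 526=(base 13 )316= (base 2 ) 1000001110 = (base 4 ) 20032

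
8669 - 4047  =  4622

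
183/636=61/212 = 0.29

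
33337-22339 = 10998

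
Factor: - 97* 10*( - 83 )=2^1*5^1 * 83^1*97^1= 80510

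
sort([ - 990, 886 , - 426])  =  [-990 , - 426, 886]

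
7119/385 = 1017/55 = 18.49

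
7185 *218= 1566330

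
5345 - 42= 5303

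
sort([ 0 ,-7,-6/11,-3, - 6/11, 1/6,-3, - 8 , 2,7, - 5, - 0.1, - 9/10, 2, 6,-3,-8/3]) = [ - 8,-7,-5,-3, - 3,-3, - 8/3, - 9/10,-6/11, - 6/11,-0.1,0,1/6,2,2, 6 , 7 ] 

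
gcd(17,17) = 17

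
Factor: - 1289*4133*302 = - 2^1*151^1*1289^1 *4133^1 = - 1608885974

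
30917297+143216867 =174134164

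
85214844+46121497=131336341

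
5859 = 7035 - 1176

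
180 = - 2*( - 90 ) 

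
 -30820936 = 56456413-87277349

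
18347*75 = 1376025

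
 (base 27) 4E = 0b1111010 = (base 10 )122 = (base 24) 52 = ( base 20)62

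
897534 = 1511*594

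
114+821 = 935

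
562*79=44398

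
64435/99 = 64435/99  =  650.86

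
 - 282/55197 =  -1 + 18305/18399 = - 0.01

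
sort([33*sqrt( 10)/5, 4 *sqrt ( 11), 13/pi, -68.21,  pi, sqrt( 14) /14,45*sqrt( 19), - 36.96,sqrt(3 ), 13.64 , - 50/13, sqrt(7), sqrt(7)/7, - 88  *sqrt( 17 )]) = [-88 * sqrt(17), - 68.21,-36.96,-50/13,sqrt(14 ) /14, sqrt(7)/7, sqrt( 3), sqrt( 7 ), pi, 13/pi,  4*sqrt(11), 13.64 , 33*sqrt( 10)/5,  45*sqrt (19)]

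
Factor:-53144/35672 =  - 7^(-2 )* 73^1 = -  73/49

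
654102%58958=5564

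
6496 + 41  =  6537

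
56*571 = 31976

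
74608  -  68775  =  5833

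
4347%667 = 345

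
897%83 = 67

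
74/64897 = 74/64897 = 0.00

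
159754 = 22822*7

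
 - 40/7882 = -1+3921/3941  =  - 0.01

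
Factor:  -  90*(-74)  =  2^2*3^2*5^1*37^1 = 6660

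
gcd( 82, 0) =82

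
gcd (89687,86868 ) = 1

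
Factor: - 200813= - 23^1 * 8731^1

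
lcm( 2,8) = 8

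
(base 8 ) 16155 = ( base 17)1831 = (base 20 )I3H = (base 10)7277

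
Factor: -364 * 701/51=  - 2^2*3^( - 1)*7^1*13^1  *  17^( - 1)*701^1  =  - 255164/51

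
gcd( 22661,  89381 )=1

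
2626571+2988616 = 5615187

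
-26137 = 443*(-59)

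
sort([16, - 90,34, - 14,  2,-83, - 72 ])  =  [ - 90,-83 , -72,-14,2, 16, 34]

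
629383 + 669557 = 1298940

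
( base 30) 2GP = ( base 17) 7GA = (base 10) 2305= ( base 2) 100100000001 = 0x901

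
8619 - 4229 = 4390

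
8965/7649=8965/7649 =1.17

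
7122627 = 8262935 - 1140308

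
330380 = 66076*5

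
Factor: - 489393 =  - 3^2*54377^1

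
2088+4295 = 6383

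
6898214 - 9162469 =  - 2264255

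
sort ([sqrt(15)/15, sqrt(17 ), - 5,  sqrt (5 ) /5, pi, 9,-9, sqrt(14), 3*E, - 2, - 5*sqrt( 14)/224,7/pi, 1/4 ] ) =[ - 9, - 5,-2, - 5 * sqrt(14)/224, 1/4,sqrt( 15 ) /15,sqrt(5)/5,7/pi, pi, sqrt( 14),sqrt(17 ), 3*E, 9 ] 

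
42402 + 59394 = 101796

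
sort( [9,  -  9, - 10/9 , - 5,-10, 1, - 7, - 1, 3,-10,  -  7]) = [ - 10, - 10, - 9,-7, - 7, - 5, - 10/9, - 1, 1 , 3, 9]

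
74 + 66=140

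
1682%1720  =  1682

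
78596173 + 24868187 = 103464360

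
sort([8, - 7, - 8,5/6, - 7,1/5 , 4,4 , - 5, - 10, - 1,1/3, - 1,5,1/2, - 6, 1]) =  [ - 10, - 8, - 7, - 7, - 6, - 5, - 1, - 1,1/5,1/3,1/2,5/6, 1, 4, 4,5,8]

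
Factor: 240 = 2^4 * 3^1*5^1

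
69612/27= 2578 + 2/9   =  2578.22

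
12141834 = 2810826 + 9331008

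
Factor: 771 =3^1*257^1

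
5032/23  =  218+18/23 = 218.78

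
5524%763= 183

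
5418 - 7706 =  -2288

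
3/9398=3/9398 = 0.00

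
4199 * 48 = 201552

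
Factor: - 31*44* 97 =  - 132308 = - 2^2*11^1*31^1 * 97^1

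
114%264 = 114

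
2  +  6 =8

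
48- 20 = 28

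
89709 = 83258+6451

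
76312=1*76312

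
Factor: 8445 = 3^1*5^1*563^1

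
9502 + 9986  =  19488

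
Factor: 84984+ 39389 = 277^1*449^1=124373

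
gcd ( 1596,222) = 6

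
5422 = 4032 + 1390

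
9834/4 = 2458 + 1/2 = 2458.50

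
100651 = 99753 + 898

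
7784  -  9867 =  - 2083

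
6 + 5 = 11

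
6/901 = 6/901 = 0.01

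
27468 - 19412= 8056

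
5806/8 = 2903/4 = 725.75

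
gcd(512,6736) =16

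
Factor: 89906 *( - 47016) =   -  4227020496=- 2^4*3^2 * 653^1* 44953^1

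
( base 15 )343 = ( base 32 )N2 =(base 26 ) 12A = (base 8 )1342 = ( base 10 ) 738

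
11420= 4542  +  6878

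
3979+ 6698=10677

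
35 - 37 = - 2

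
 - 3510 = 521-4031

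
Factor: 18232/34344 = 3^(  -  4)*43^1=43/81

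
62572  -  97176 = - 34604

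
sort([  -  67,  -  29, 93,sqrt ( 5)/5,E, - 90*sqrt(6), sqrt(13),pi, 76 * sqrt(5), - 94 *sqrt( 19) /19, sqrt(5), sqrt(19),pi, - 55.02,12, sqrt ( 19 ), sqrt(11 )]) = [ - 90 * sqrt( 6 ),-67,  -  55.02, - 29,  -  94 * sqrt (19)/19, sqrt( 5 ) /5,  sqrt ( 5), E, pi, pi, sqrt( 11 ), sqrt( 13),sqrt (19), sqrt(19), 12, 93 , 76 * sqrt( 5 )]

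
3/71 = 3/71 = 0.04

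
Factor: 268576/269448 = 2^2*3^ (-1)*7^1*11^1*103^( - 1) = 308/309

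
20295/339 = 6765/113= 59.87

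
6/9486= 1/1581=0.00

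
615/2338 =615/2338 = 0.26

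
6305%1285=1165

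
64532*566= 36525112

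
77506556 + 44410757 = 121917313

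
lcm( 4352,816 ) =13056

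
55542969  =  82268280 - 26725311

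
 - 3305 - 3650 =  - 6955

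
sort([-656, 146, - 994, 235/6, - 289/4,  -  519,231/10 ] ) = [-994, - 656,-519, - 289/4, 231/10, 235/6,146 ]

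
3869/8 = 483 + 5/8 =483.62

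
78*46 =3588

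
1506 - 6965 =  - 5459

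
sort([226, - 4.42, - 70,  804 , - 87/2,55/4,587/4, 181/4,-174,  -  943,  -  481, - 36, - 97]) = [-943, - 481,-174,-97,-70, -87/2 , - 36, - 4.42, 55/4,181/4,  587/4,226, 804] 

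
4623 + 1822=6445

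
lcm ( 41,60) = 2460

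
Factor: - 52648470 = -2^1* 3^2*5^1 * 7^1*193^1*433^1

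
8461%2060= 221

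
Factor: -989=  - 23^1*43^1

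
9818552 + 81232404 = 91050956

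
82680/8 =10335  =  10335.00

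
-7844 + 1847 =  - 5997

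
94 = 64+30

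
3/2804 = 3/2804= 0.00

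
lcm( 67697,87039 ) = 609273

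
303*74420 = 22549260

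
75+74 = 149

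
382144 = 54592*7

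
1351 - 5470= - 4119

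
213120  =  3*71040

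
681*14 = 9534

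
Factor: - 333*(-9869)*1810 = 2^1 * 3^2 * 5^1*37^1*71^1*139^1 * 181^1 = 5948342370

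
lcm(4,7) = 28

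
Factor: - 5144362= - 2^1*1543^1 * 1667^1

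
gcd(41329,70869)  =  1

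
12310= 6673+5637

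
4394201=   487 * 9023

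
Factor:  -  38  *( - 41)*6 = 2^2*3^1*19^1 * 41^1 = 9348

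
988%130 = 78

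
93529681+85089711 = 178619392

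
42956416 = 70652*608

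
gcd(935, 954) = 1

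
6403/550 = 11 + 353/550 =11.64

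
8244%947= 668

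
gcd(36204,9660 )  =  84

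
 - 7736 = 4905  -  12641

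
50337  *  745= 37501065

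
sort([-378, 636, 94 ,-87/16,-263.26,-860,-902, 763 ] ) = [ - 902,  -  860, - 378, - 263.26, - 87/16,  94, 636, 763]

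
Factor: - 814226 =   -  2^1*7^1*19^1*3061^1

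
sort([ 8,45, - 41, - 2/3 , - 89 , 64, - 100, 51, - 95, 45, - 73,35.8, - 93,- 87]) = [ - 100, - 95, - 93, - 89, - 87, - 73 , - 41, - 2/3,8,  35.8,45,45,  51,64] 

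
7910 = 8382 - 472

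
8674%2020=594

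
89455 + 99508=188963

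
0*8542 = 0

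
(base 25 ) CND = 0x1F98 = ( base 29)9hq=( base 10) 8088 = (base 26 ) BP2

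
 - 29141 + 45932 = 16791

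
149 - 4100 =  - 3951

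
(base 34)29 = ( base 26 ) 2p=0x4d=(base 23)38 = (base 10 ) 77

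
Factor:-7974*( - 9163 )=73065762  =  2^1 * 3^2*7^2 * 11^1*17^1*443^1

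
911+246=1157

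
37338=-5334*(-7 ) 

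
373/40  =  9 + 13/40 = 9.32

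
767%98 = 81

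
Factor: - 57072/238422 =-2^3*29^1*41^1*79^( - 1)* 503^( - 1) = - 9512/39737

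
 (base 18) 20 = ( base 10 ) 36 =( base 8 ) 44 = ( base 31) 15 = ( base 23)1d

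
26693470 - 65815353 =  - 39121883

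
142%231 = 142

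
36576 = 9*4064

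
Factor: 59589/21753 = 3^1*2207^1*2417^( - 1) = 6621/2417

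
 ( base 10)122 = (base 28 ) 4a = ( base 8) 172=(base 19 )68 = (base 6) 322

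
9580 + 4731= 14311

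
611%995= 611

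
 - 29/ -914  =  29/914 = 0.03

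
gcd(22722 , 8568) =42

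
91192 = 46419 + 44773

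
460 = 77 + 383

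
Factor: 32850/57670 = 45/79 = 3^2*5^1*79^( - 1 )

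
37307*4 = 149228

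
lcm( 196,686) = 1372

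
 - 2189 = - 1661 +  - 528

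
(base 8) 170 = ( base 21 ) 5F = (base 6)320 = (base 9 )143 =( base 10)120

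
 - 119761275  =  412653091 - 532414366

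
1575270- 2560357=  -985087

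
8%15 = 8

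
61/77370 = 61/77370 = 0.00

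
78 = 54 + 24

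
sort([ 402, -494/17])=[ - 494/17, 402] 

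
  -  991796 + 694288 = - 297508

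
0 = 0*67162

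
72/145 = 72/145 = 0.50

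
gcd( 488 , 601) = 1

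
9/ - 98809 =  - 1 + 98800/98809  =  - 0.00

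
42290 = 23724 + 18566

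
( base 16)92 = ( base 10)146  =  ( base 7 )266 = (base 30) 4q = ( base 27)5b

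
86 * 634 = 54524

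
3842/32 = 1921/16 = 120.06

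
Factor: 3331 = 3331^1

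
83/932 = 83/932 = 0.09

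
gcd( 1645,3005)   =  5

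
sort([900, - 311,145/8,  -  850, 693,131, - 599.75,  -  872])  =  [-872, - 850, - 599.75, - 311, 145/8,131,  693 , 900] 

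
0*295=0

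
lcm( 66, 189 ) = 4158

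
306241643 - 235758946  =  70482697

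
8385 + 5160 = 13545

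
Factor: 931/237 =3^( - 1)*7^2*19^1*79^(-1 ) 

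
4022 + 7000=11022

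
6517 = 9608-3091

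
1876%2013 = 1876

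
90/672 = 15/112 =0.13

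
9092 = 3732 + 5360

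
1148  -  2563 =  - 1415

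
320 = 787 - 467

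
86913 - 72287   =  14626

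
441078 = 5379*82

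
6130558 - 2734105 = 3396453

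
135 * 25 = 3375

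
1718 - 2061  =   -343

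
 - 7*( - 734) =5138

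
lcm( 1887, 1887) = 1887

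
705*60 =42300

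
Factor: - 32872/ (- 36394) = 2^2*7^1*31^ (  -  1 ) = 28/31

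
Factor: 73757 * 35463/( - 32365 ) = -3^1  *5^( - 1)*6473^( - 1) * 11821^1*73757^1 = - 2615644491/32365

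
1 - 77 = -76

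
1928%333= 263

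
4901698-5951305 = -1049607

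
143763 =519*277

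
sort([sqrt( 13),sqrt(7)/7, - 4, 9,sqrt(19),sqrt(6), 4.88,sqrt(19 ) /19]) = [ - 4,sqrt( 19) /19, sqrt(7 ) /7,sqrt( 6),sqrt(13), sqrt(19), 4.88, 9]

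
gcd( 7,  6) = 1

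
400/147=2+106/147 = 2.72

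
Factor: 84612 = 2^2*3^1*11^1*641^1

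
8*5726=45808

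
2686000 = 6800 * 395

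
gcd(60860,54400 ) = 340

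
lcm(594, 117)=7722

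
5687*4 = 22748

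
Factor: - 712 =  - 2^3 * 89^1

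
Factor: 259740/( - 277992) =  - 185/198 = -2^( - 1 )*3^(-2)*5^1*11^( - 1 ) * 37^1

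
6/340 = 3/170 = 0.02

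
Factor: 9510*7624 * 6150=445901076000 = 2^5 * 3^2 * 5^3 * 41^1 * 317^1* 953^1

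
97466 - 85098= 12368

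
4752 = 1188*4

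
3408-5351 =-1943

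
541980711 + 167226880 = 709207591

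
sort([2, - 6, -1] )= [ - 6, - 1,2]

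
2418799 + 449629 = 2868428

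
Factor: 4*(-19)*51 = -3876 = - 2^2 * 3^1*17^1*19^1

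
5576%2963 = 2613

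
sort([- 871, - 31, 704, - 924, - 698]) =[  -  924,- 871,-698, - 31 , 704 ]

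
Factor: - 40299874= - 2^1* 19^2*55817^1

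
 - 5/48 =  - 5/48 = - 0.10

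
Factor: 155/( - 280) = -31/56 = - 2^(- 3)*7^( - 1)*31^1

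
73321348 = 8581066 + 64740282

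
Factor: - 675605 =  - 5^1*7^1*97^1*199^1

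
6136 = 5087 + 1049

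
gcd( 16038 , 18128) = 22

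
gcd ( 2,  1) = 1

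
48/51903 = 16/17301 = 0.00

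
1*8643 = 8643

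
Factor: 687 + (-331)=2^2*89^1 = 356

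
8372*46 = 385112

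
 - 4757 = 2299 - 7056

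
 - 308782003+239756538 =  - 69025465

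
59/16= 59/16= 3.69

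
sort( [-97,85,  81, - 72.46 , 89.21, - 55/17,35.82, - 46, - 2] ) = [ - 97, - 72.46,-46,-55/17,-2,35.82, 81, 85,  89.21] 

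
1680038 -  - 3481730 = 5161768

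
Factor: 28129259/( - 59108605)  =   - 5^( - 1 )*113^(-1)*233^( - 1)*449^( - 1) * 28129259^1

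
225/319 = 225/319 = 0.71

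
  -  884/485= - 884/485= -1.82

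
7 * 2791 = 19537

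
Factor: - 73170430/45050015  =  -2^1*7317043^1 * 9010003^( - 1) =- 14634086/9010003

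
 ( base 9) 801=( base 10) 649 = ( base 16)289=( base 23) 155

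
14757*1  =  14757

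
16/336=1/21 = 0.05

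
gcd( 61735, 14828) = 1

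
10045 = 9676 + 369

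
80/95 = 16/19 = 0.84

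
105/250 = 21/50 = 0.42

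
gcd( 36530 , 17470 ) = 10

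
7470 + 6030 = 13500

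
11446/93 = 11446/93 = 123.08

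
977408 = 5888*166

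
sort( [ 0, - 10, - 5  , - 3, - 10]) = [ - 10, - 10,-5, - 3,0 ] 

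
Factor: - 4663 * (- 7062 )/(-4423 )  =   - 32930106/4423 = - 2^1*3^1*11^1*107^1 *4423^(-1)*4663^1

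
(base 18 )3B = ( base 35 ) 1U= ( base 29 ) 27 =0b1000001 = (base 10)65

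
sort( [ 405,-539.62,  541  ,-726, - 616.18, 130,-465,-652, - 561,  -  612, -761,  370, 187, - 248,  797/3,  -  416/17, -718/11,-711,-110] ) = [  -  761, - 726, - 711 , - 652,-616.18, - 612, - 561 ,  -  539.62,-465, - 248 ,-110, - 718/11, - 416/17 , 130, 187, 797/3, 370, 405,  541 ] 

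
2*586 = 1172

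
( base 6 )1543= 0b110100111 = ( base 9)520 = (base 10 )423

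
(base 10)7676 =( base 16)1dfc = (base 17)1999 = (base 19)1250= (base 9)11468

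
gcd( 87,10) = 1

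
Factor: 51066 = 2^1*3^2*2837^1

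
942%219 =66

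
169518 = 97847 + 71671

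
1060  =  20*53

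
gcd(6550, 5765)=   5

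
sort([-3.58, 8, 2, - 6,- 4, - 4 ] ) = [ - 6,-4, - 4, - 3.58,2,8]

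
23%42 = 23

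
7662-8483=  - 821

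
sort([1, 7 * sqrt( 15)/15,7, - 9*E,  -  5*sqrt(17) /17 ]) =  [ - 9*E,  -  5 * sqrt (17 )/17,1, 7*sqrt( 15 )/15, 7] 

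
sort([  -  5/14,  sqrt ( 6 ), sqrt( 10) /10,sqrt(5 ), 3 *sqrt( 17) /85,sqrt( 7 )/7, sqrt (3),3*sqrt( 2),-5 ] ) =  [ - 5, - 5/14,  3*sqrt(17 )/85, sqrt (10) /10, sqrt( 7) /7, sqrt (3 ),  sqrt (5),  sqrt( 6),3*sqrt(2 ) ] 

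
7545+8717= 16262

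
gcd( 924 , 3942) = 6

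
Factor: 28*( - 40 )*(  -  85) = 95200 = 2^5*5^2*7^1 * 17^1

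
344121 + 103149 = 447270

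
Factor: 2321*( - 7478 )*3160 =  -2^4*5^1*11^1*79^1 * 211^1 * 3739^1 = - 54846344080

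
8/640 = 1/80 =0.01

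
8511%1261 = 945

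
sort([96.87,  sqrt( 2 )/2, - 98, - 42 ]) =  [  -  98,-42,sqrt( 2 ) /2, 96.87]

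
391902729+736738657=1128641386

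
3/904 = 3/904 =0.00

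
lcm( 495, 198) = 990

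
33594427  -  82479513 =-48885086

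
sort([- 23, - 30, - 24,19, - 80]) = [ - 80, - 30, - 24, - 23,19]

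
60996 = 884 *69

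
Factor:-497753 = -409^1*1217^1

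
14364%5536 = 3292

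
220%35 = 10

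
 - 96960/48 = - 2020 =-2020.00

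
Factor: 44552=2^3*5569^1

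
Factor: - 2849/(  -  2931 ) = 3^ ( - 1)*7^1*11^1*37^1*977^( - 1 )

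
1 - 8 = -7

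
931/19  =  49 = 49.00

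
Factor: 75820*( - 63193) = - 4791293260  =  - 2^2*5^1*13^1*17^1*223^1*4861^1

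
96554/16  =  6034 + 5/8 =6034.62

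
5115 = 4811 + 304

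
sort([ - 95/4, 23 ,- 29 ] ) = [ - 29 ,-95/4,23] 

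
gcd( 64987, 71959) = 1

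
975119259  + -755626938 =219492321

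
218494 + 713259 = 931753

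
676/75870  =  338/37935 = 0.01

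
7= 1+6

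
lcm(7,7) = 7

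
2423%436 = 243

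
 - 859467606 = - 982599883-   -  123132277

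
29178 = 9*3242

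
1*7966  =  7966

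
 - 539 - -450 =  - 89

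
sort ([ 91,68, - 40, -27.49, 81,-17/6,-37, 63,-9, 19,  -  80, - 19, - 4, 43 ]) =[ - 80, - 40,-37,-27.49, - 19,  -  9,- 4,  -  17/6,19, 43, 63, 68, 81, 91] 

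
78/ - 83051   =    -  1 + 82973/83051 = -0.00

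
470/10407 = 470/10407 = 0.05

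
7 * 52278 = 365946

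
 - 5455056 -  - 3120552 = - 2334504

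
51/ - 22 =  - 51/22 =- 2.32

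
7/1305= 7/1305 = 0.01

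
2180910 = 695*3138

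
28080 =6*4680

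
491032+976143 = 1467175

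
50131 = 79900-29769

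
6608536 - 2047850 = 4560686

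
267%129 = 9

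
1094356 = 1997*548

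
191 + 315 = 506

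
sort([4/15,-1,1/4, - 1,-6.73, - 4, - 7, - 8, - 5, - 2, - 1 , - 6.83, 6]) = [-8, - 7,- 6.83,-6.73, - 5, - 4, - 2,-1,-1, - 1,1/4,  4/15,6 ] 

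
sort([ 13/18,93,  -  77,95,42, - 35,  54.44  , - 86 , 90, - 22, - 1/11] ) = [ - 86 , - 77, - 35,- 22,-1/11, 13/18, 42, 54.44,90, 93, 95]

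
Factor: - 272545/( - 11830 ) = 2^( - 1 ) *13^ ( - 1 )*599^1 = 599/26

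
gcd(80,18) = 2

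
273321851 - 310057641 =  - 36735790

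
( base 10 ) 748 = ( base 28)QK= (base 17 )2A0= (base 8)1354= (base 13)457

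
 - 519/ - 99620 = 519/99620 =0.01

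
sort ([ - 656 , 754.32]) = [ - 656, 754.32 ]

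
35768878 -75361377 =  - 39592499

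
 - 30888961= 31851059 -62740020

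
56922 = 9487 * 6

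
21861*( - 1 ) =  - 21861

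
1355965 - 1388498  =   - 32533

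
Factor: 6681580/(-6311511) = -2^2*3^( - 2 )*5^1*439^1*761^1*701279^(-1)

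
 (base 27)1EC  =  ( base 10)1119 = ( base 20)2fj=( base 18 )383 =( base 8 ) 2137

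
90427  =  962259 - 871832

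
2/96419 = 2/96419 = 0.00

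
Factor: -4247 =-31^1 * 137^1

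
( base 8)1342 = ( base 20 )1GI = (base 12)516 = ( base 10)738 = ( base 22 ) 1bc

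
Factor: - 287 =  - 7^1 *41^1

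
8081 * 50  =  404050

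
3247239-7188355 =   -  3941116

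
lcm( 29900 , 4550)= 209300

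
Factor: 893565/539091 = 99285/59899 = 3^1*5^1*7^(  -  1 )*43^( - 1 ) *199^(-1)*6619^1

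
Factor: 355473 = 3^2*127^1*311^1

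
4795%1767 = 1261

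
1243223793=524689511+718534282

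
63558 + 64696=128254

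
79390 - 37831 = 41559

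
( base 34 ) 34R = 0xE2F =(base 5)104011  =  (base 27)4qd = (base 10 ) 3631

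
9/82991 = 9/82991 = 0.00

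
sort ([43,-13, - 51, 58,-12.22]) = [-51, -13, - 12.22,43, 58 ]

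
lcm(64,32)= 64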